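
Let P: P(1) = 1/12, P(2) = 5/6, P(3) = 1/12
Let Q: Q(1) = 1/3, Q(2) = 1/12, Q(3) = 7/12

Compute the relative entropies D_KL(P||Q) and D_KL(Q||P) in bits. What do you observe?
D_KL(P||Q) = 2.3677 bits, D_KL(Q||P) = 2.0275 bits. The two directions give different values (D_KL(P||Q) exceeds D_KL(Q||P) by 0.3402 bits): KL divergence is asymmetric.

D_KL(P||Q) = Σ P(x) log₂(P(x)/Q(x))

Computing term by term:
  P(1)·log₂(P(1)/Q(1)) = (1/12)·log₂((1/12)/(1/3)) = -0.16667
  P(2)·log₂(P(2)/Q(2)) = (5/6)·log₂((5/6)/(1/12)) = 2.76827
  P(3)·log₂(P(3)/Q(3)) = (1/12)·log₂((1/12)/(7/12)) = -0.23395

D_KL(P||Q) = -0.16667 + 2.76827 - 0.23395 = 2.36765 ≈ 2.3677 bits

D_KL(Q||P) = Σ Q(x) log₂(Q(x)/P(x))

Computing term by term:
  Q(1)·log₂(Q(1)/P(1)) = (1/3)·log₂((1/3)/(1/12)) = 0.66667
  Q(2)·log₂(Q(2)/P(2)) = (1/12)·log₂((1/12)/(5/6)) = -0.27683
  Q(3)·log₂(Q(3)/P(3)) = (7/12)·log₂((7/12)/(1/12)) = 1.63762

D_KL(Q||P) = 0.66667 - 0.27683 + 1.63762 = 2.02746 ≈ 2.0275 bits

These are NOT equal (difference: 0.3402 bits). KL divergence is asymmetric: D_KL(P||Q) ≠ D_KL(Q||P) in general.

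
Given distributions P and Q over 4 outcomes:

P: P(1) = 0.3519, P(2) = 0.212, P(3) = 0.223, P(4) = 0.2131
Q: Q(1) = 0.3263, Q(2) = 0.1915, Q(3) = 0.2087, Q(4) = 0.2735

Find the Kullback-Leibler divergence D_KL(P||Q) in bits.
0.0141 bits

D_KL(P||Q) = Σ P(x) log₂(P(x)/Q(x))

Computing term by term:
  P(1)·log₂(P(1)/Q(1)) = 0.3519·log₂(0.3519/0.3263) = 0.03835
  P(2)·log₂(P(2)/Q(2)) = 0.212·log₂(0.212/0.1915) = 0.03110
  P(3)·log₂(P(3)/Q(3)) = 0.223·log₂(0.223/0.2087) = 0.02132
  P(4)·log₂(P(4)/Q(4)) = 0.2131·log₂(0.2131/0.2735) = -0.07672

D_KL(P||Q) = 0.03835 + 0.03110 + 0.02132 - 0.07672 = 0.01405 ≈ 0.0141 bits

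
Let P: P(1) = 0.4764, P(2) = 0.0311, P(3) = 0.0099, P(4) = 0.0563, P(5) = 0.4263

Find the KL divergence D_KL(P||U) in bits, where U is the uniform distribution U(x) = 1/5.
0.8326 bits

U(i) = 1/5 for all i

D_KL(P||U) = Σ P(x) log₂(P(x) / (1/5))
           = Σ P(x) log₂(P(x)) + log₂(5)
           = log₂(5) - H(P)

H(P) = -Σ P(x) log₂(P(x)):
  -P(1)·log₂(P(1)) = -(0.4764)·log₂(0.4764) = 0.50963
  -P(2)·log₂(P(2)) = -(0.0311)·log₂(0.0311) = 0.15572
  -P(3)·log₂(P(3)) = -(0.0099)·log₂(0.0099) = 0.06592
  -P(4)·log₂(P(4)) = -(0.0563)·log₂(0.0563) = 0.23369
  -P(5)·log₂(P(5)) = -(0.4263)·log₂(0.4263) = 0.52437
H(P) = 0.50963 + 0.15572 + 0.06592 + 0.23369 + 0.52437 = 1.48933 bits

log₂(5) = 2.32193 bits

D_KL(P||U) = 2.32193 - 1.48933 = 0.83260 ≈ 0.8326 bits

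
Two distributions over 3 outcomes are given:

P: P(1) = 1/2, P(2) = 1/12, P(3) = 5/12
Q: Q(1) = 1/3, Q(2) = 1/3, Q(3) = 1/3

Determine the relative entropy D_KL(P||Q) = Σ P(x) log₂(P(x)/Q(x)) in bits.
0.2600 bits

D_KL(P||Q) = Σ P(x) log₂(P(x)/Q(x))

Computing term by term:
  P(1)·log₂(P(1)/Q(1)) = (1/2)·log₂((1/2)/(1/3)) = 0.29248
  P(2)·log₂(P(2)/Q(2)) = (1/12)·log₂((1/12)/(1/3)) = -0.16667
  P(3)·log₂(P(3)/Q(3)) = (5/12)·log₂((5/12)/(1/3)) = 0.13414

D_KL(P||Q) = 0.29248 - 0.16667 + 0.13414 = 0.25995 ≈ 0.2600 bits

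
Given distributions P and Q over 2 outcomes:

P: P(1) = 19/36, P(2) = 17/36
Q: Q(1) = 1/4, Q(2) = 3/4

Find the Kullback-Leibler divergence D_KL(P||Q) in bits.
0.2538 bits

D_KL(P||Q) = Σ P(x) log₂(P(x)/Q(x))

Computing term by term:
  P(1)·log₂(P(1)/Q(1)) = (19/36)·log₂((19/36)/(1/4)) = 0.56895
  P(2)·log₂(P(2)/Q(2)) = (17/36)·log₂((17/36)/(3/4)) = -0.31517

D_KL(P||Q) = 0.56895 - 0.31517 = 0.25378 ≈ 0.2538 bits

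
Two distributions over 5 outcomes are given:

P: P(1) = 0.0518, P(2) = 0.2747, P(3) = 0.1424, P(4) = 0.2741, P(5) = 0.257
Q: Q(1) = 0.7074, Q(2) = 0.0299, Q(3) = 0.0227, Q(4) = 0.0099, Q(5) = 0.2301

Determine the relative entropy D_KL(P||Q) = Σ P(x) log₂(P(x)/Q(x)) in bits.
2.4151 bits

D_KL(P||Q) = Σ P(x) log₂(P(x)/Q(x))

Computing term by term:
  P(1)·log₂(P(1)/Q(1)) = 0.0518·log₂(0.0518/0.7074) = -0.19536
  P(2)·log₂(P(2)/Q(2)) = 0.2747·log₂(0.2747/0.0299) = 0.87894
  P(3)·log₂(P(3)/Q(3)) = 0.1424·log₂(0.1424/0.0227) = 0.37724
  P(4)·log₂(P(4)/Q(4)) = 0.2741·log₂(0.2741/0.0099) = 1.31325
  P(5)·log₂(P(5)/Q(5)) = 0.257·log₂(0.257/0.2301) = 0.04099

D_KL(P||Q) = -0.19536 + 0.87894 + 0.37724 + 1.31325 + 0.04099 = 2.41506 ≈ 2.4151 bits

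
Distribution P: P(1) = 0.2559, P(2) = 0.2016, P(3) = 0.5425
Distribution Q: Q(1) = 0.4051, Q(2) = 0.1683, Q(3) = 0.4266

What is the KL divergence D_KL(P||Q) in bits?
0.0710 bits

D_KL(P||Q) = Σ P(x) log₂(P(x)/Q(x))

Computing term by term:
  P(1)·log₂(P(1)/Q(1)) = 0.2559·log₂(0.2559/0.4051) = -0.16958
  P(2)·log₂(P(2)/Q(2)) = 0.2016·log₂(0.2016/0.1683) = 0.05251
  P(3)·log₂(P(3)/Q(3)) = 0.5425·log₂(0.5425/0.4266) = 0.18811

D_KL(P||Q) = -0.16958 + 0.05251 + 0.18811 = 0.07104 ≈ 0.0710 bits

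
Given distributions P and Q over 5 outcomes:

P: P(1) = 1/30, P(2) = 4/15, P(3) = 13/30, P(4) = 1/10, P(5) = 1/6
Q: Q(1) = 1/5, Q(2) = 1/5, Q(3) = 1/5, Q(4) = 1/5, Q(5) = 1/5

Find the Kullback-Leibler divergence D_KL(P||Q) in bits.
0.3640 bits

D_KL(P||Q) = Σ P(x) log₂(P(x)/Q(x))

Computing term by term:
  P(1)·log₂(P(1)/Q(1)) = (1/30)·log₂((1/30)/(1/5)) = -0.08617
  P(2)·log₂(P(2)/Q(2)) = (4/15)·log₂((4/15)/(1/5)) = 0.11068
  P(3)·log₂(P(3)/Q(3)) = (13/30)·log₂((13/30)/(1/5)) = 0.48337
  P(4)·log₂(P(4)/Q(4)) = (1/10)·log₂((1/10)/(1/5)) = -0.10000
  P(5)·log₂(P(5)/Q(5)) = (1/6)·log₂((1/6)/(1/5)) = -0.04384

D_KL(P||Q) = -0.08617 + 0.11068 + 0.48337 - 0.10000 - 0.04384 = 0.36404 ≈ 0.3640 bits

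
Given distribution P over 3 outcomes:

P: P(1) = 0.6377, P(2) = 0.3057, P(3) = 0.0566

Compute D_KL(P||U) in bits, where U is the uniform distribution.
0.4139 bits

U(i) = 1/3 for all i

D_KL(P||U) = Σ P(x) log₂(P(x) / (1/3))
           = Σ P(x) log₂(P(x)) + log₂(3)
           = log₂(3) - H(P)

H(P) = -Σ P(x) log₂(P(x)):
  -P(1)·log₂(P(1)) = -(0.6377)·log₂(0.6377) = 0.41390
  -P(2)·log₂(P(2)) = -(0.3057)·log₂(0.3057) = 0.52269
  -P(3)·log₂(P(3)) = -(0.0566)·log₂(0.0566) = 0.23450
H(P) = 0.41390 + 0.52269 + 0.23450 = 1.17109 bits

log₂(3) = 1.58496 bits

D_KL(P||U) = 1.58496 - 1.17109 = 0.41387 ≈ 0.4139 bits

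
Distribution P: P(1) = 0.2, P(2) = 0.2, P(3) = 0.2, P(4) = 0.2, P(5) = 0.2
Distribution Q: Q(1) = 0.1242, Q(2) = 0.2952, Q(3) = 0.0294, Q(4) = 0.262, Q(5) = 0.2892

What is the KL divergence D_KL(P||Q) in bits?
0.3940 bits

D_KL(P||Q) = Σ P(x) log₂(P(x)/Q(x))

Computing term by term:
  P(1)·log₂(P(1)/Q(1)) = 0.2·log₂(0.2/0.1242) = 0.13747
  P(2)·log₂(P(2)/Q(2)) = 0.2·log₂(0.2/0.2952) = -0.11234
  P(3)·log₂(P(3)/Q(3)) = 0.2·log₂(0.2/0.0294) = 0.55322
  P(4)·log₂(P(4)/Q(4)) = 0.2·log₂(0.2/0.262) = -0.07791
  P(5)·log₂(P(5)/Q(5)) = 0.2·log₂(0.2/0.2892) = -0.10641

D_KL(P||Q) = 0.13747 - 0.11234 + 0.55322 - 0.07791 - 0.10641 = 0.39403 ≈ 0.3940 bits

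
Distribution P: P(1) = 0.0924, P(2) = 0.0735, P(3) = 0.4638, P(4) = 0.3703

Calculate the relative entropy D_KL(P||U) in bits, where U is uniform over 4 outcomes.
0.3609 bits

U(i) = 1/4 for all i

D_KL(P||U) = Σ P(x) log₂(P(x) / (1/4))
           = Σ P(x) log₂(P(x)) + log₂(4)
           = log₂(4) - H(P)

H(P) = -Σ P(x) log₂(P(x)):
  -P(1)·log₂(P(1)) = -(0.0924)·log₂(0.0924) = 0.31748
  -P(2)·log₂(P(2)) = -(0.0735)·log₂(0.0735) = 0.27681
  -P(3)·log₂(P(3)) = -(0.4638)·log₂(0.4638) = 0.51409
  -P(4)·log₂(P(4)) = -(0.3703)·log₂(0.3703) = 0.53073
H(P) = 0.31748 + 0.27681 + 0.51409 + 0.53073 = 1.63911 bits

log₂(4) = 2.00000 bits

D_KL(P||U) = 2.00000 - 1.63911 = 0.36089 ≈ 0.3609 bits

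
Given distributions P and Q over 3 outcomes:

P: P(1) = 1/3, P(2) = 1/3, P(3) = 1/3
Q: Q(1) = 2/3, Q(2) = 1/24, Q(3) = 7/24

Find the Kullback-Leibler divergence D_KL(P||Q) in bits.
0.7309 bits

D_KL(P||Q) = Σ P(x) log₂(P(x)/Q(x))

Computing term by term:
  P(1)·log₂(P(1)/Q(1)) = (1/3)·log₂((1/3)/(2/3)) = -0.33333
  P(2)·log₂(P(2)/Q(2)) = (1/3)·log₂((1/3)/(1/24)) = 1.00000
  P(3)·log₂(P(3)/Q(3)) = (1/3)·log₂((1/3)/(7/24)) = 0.06422

D_KL(P||Q) = -0.33333 + 1.00000 + 0.06422 = 0.73089 ≈ 0.7309 bits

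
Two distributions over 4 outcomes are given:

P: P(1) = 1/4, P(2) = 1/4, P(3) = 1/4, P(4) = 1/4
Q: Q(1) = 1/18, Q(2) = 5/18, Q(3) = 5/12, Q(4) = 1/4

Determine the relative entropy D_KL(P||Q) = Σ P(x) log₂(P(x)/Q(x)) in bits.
0.3202 bits

D_KL(P||Q) = Σ P(x) log₂(P(x)/Q(x))

Computing term by term:
  P(1)·log₂(P(1)/Q(1)) = (1/4)·log₂((1/4)/(1/18)) = 0.54248
  P(2)·log₂(P(2)/Q(2)) = (1/4)·log₂((1/4)/(5/18)) = -0.03800
  P(3)·log₂(P(3)/Q(3)) = (1/4)·log₂((1/4)/(5/12)) = -0.18424
  P(4)·log₂(P(4)/Q(4)) = (1/4)·log₂((1/4)/(1/4)) = 0.00000

D_KL(P||Q) = 0.54248 - 0.03800 - 0.18424 + 0.00000 = 0.32024 ≈ 0.3202 bits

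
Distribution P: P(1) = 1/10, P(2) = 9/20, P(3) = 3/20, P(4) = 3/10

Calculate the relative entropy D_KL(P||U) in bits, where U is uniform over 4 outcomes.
0.2178 bits

U(i) = 1/4 for all i

D_KL(P||U) = Σ P(x) log₂(P(x) / (1/4))
           = Σ P(x) log₂(P(x)) + log₂(4)
           = log₂(4) - H(P)

H(P) = -Σ P(x) log₂(P(x)):
  -P(1)·log₂(P(1)) = -(1/10)·log₂(1/10) = 0.33219
  -P(2)·log₂(P(2)) = -(9/20)·log₂(9/20) = 0.51840
  -P(3)·log₂(P(3)) = -(3/20)·log₂(3/20) = 0.41054
  -P(4)·log₂(P(4)) = -(3/10)·log₂(3/10) = 0.52109
H(P) = 0.33219 + 0.51840 + 0.41054 + 0.52109 = 1.78222 bits

log₂(4) = 2.00000 bits

D_KL(P||U) = 2.00000 - 1.78222 = 0.21778 ≈ 0.2178 bits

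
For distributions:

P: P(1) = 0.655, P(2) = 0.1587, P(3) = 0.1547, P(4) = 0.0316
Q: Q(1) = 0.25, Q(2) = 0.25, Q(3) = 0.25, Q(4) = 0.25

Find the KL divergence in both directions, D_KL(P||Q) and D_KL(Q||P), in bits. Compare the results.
D_KL(P||Q) = 0.6047 bits, D_KL(Q||P) = 0.7356 bits. D_KL(Q||P) is larger than D_KL(P||Q) by 0.1309 bits; the two directions differ.

D_KL(P||Q) = Σ P(x) log₂(P(x)/Q(x))

Computing term by term:
  P(1)·log₂(P(1)/Q(1)) = 0.655·log₂(0.655/0.25) = 0.91017
  P(2)·log₂(P(2)/Q(2)) = 0.1587·log₂(0.1587/0.25) = -0.10405
  P(3)·log₂(P(3)/Q(3)) = 0.1547·log₂(0.1547/0.25) = -0.10712
  P(4)·log₂(P(4)/Q(4)) = 0.0316·log₂(0.0316/0.25) = -0.09429

D_KL(P||Q) = 0.91017 - 0.10405 - 0.10712 - 0.09429 = 0.60471 ≈ 0.6047 bits

D_KL(Q||P) = Σ Q(x) log₂(Q(x)/P(x))

Computing term by term:
  Q(1)·log₂(Q(1)/P(1)) = 0.25·log₂(0.25/0.655) = -0.34739
  Q(2)·log₂(Q(2)/P(2)) = 0.25·log₂(0.25/0.1587) = 0.16391
  Q(3)·log₂(Q(3)/P(3)) = 0.25·log₂(0.25/0.1547) = 0.17311
  Q(4)·log₂(Q(4)/P(4)) = 0.25·log₂(0.25/0.0316) = 0.74598

D_KL(Q||P) = -0.34739 + 0.16391 + 0.17311 + 0.74598 = 0.73561 ≈ 0.7356 bits

These are NOT equal (difference: 0.1309 bits). KL divergence is asymmetric: D_KL(P||Q) ≠ D_KL(Q||P) in general.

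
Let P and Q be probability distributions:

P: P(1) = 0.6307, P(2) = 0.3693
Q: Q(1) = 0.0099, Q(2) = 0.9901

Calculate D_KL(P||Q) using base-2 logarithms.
3.2546 bits

D_KL(P||Q) = Σ P(x) log₂(P(x)/Q(x))

Computing term by term:
  P(1)·log₂(P(1)/Q(1)) = 0.6307·log₂(0.6307/0.0099) = 3.78003
  P(2)·log₂(P(2)/Q(2)) = 0.3693·log₂(0.3693/0.9901) = -0.52543

D_KL(P||Q) = 3.78003 - 0.52543 = 3.25460 ≈ 3.2546 bits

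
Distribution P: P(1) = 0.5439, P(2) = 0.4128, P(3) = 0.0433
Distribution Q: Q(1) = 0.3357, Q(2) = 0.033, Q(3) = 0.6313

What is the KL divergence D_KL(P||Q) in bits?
1.7159 bits

D_KL(P||Q) = Σ P(x) log₂(P(x)/Q(x))

Computing term by term:
  P(1)·log₂(P(1)/Q(1)) = 0.5439·log₂(0.5439/0.3357) = 0.37865
  P(2)·log₂(P(2)/Q(2)) = 0.4128·log₂(0.4128/0.033) = 1.50462
  P(3)·log₂(P(3)/Q(3)) = 0.0433·log₂(0.0433/0.6313) = -0.16739

D_KL(P||Q) = 0.37865 + 1.50462 - 0.16739 = 1.71588 ≈ 1.7159 bits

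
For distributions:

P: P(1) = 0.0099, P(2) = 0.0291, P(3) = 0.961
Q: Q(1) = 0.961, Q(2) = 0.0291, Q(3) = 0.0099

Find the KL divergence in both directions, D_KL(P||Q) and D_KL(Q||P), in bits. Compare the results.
D_KL(P||Q) = 6.2782 bits, D_KL(Q||P) = 6.2782 bits. The two directions give exactly the same value for this pair.

D_KL(P||Q) = Σ P(x) log₂(P(x)/Q(x))

Computing term by term:
  P(1)·log₂(P(1)/Q(1)) = 0.0099·log₂(0.0099/0.961) = -0.06535
  P(2)·log₂(P(2)/Q(2)) = 0.0291·log₂(0.0291/0.0291) = 0.00000
  P(3)·log₂(P(3)/Q(3)) = 0.961·log₂(0.961/0.0099) = 6.34353

D_KL(P||Q) = -0.06535 + 0.00000 + 6.34353 = 6.27818 ≈ 6.2782 bits

D_KL(Q||P) = Σ Q(x) log₂(Q(x)/P(x))

Computing term by term:
  Q(1)·log₂(Q(1)/P(1)) = 0.961·log₂(0.961/0.0099) = 6.34353
  Q(2)·log₂(Q(2)/P(2)) = 0.0291·log₂(0.0291/0.0291) = 0.00000
  Q(3)·log₂(Q(3)/P(3)) = 0.0099·log₂(0.0099/0.961) = -0.06535

D_KL(Q||P) = 6.34353 + 0.00000 - 0.06535 = 6.27818 ≈ 6.2782 bits

These ARE equal here. Q is P with outcomes relabeled (Q(1) = P(3), Q(3) = P(1)) by a relabeling that is its own inverse, so the two sums contain exactly the same terms in a different order. This is a special case — KL divergence is not symmetric in general: D_KL(P||Q) ≠ D_KL(Q||P) for most P, Q.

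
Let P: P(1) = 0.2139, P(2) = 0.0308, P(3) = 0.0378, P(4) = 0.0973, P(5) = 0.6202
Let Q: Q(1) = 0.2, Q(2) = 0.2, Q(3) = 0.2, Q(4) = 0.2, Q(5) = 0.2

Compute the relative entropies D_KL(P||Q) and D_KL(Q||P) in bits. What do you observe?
D_KL(P||Q) = 0.7582 bits, D_KL(Q||P) = 0.8825 bits. The two directions give different values (D_KL(Q||P) exceeds D_KL(P||Q) by 0.1243 bits): KL divergence is asymmetric.

D_KL(P||Q) = Σ P(x) log₂(P(x)/Q(x))

Computing term by term:
  P(1)·log₂(P(1)/Q(1)) = 0.2139·log₂(0.2139/0.2) = 0.02073
  P(2)·log₂(P(2)/Q(2)) = 0.0308·log₂(0.0308/0.2) = -0.08313
  P(3)·log₂(P(3)/Q(3)) = 0.0378·log₂(0.0378/0.2) = -0.09085
  P(4)·log₂(P(4)/Q(4)) = 0.0973·log₂(0.0973/0.2) = -0.10114
  P(5)·log₂(P(5)/Q(5)) = 0.6202·log₂(0.6202/0.2) = 1.01262

D_KL(P||Q) = 0.02073 - 0.08313 - 0.09085 - 0.10114 + 1.01262 = 0.75823 ≈ 0.7582 bits

D_KL(Q||P) = Σ Q(x) log₂(Q(x)/P(x))

Computing term by term:
  Q(1)·log₂(Q(1)/P(1)) = 0.2·log₂(0.2/0.2139) = -0.01939
  Q(2)·log₂(Q(2)/P(2)) = 0.2·log₂(0.2/0.0308) = 0.53980
  Q(3)·log₂(Q(3)/P(3)) = 0.2·log₂(0.2/0.0378) = 0.48071
  Q(4)·log₂(Q(4)/P(4)) = 0.2·log₂(0.2/0.0973) = 0.20790
  Q(5)·log₂(Q(5)/P(5)) = 0.2·log₂(0.2/0.6202) = -0.32655

D_KL(Q||P) = -0.01939 + 0.53980 + 0.48071 + 0.20790 - 0.32655 = 0.88247 ≈ 0.8825 bits

These are NOT equal (difference: 0.1243 bits). KL divergence is asymmetric: D_KL(P||Q) ≠ D_KL(Q||P) in general.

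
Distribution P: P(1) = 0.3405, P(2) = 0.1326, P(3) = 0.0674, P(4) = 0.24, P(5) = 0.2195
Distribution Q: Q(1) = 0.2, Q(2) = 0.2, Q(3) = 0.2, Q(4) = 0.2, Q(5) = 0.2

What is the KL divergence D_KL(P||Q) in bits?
0.1696 bits

D_KL(P||Q) = Σ P(x) log₂(P(x)/Q(x))

Computing term by term:
  P(1)·log₂(P(1)/Q(1)) = 0.3405·log₂(0.3405/0.2) = 0.26139
  P(2)·log₂(P(2)/Q(2)) = 0.1326·log₂(0.1326/0.2) = -0.07862
  P(3)·log₂(P(3)/Q(3)) = 0.0674·log₂(0.0674/0.2) = -0.10576
  P(4)·log₂(P(4)/Q(4)) = 0.24·log₂(0.24/0.2) = 0.06313
  P(5)·log₂(P(5)/Q(5)) = 0.2195·log₂(0.2195/0.2) = 0.02946

D_KL(P||Q) = 0.26139 - 0.07862 - 0.10576 + 0.06313 + 0.02946 = 0.16960 ≈ 0.1696 bits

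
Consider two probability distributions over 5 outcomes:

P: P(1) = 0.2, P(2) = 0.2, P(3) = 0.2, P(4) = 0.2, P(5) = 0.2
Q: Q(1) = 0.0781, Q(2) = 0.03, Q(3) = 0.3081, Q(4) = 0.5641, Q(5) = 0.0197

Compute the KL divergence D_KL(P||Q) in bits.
1.0636 bits

D_KL(P||Q) = Σ P(x) log₂(P(x)/Q(x))

Computing term by term:
  P(1)·log₂(P(1)/Q(1)) = 0.2·log₂(0.2/0.0781) = 0.27132
  P(2)·log₂(P(2)/Q(2)) = 0.2·log₂(0.2/0.03) = 0.54739
  P(3)·log₂(P(3)/Q(3)) = 0.2·log₂(0.2/0.3081) = -0.12468
  P(4)·log₂(P(4)/Q(4)) = 0.2·log₂(0.2/0.5641) = -0.29919
  P(5)·log₂(P(5)/Q(5)) = 0.2·log₂(0.2/0.0197) = 0.66875

D_KL(P||Q) = 0.27132 + 0.54739 - 0.12468 - 0.29919 + 0.66875 = 1.06359 ≈ 1.0636 bits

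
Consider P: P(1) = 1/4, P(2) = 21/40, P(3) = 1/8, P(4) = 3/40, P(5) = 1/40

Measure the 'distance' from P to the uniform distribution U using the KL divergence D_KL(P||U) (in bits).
0.5456 bits

U(i) = 1/5 for all i

D_KL(P||U) = Σ P(x) log₂(P(x) / (1/5))
           = Σ P(x) log₂(P(x)) + log₂(5)
           = log₂(5) - H(P)

H(P) = -Σ P(x) log₂(P(x)):
  -P(1)·log₂(P(1)) = -(1/4)·log₂(1/4) = 0.50000
  -P(2)·log₂(P(2)) = -(21/40)·log₂(21/40) = 0.48805
  -P(3)·log₂(P(3)) = -(1/8)·log₂(1/8) = 0.37500
  -P(4)·log₂(P(4)) = -(3/40)·log₂(3/40) = 0.28027
  -P(5)·log₂(P(5)) = -(1/40)·log₂(1/40) = 0.13305
H(P) = 0.50000 + 0.48805 + 0.37500 + 0.28027 + 0.13305 = 1.77637 bits

log₂(5) = 2.32193 bits

D_KL(P||U) = 2.32193 - 1.77637 = 0.54556 ≈ 0.5456 bits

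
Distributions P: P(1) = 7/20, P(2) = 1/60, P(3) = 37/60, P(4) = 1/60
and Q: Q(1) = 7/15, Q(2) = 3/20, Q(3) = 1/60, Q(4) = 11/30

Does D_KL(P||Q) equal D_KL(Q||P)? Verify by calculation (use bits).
D_KL(P||Q) = 2.9401 bits, D_KL(Q||P) = 2.2175 bits. No — D_KL(P||Q) ≠ D_KL(Q||P) for this pair.

D_KL(P||Q) = Σ P(x) log₂(P(x)/Q(x))

Computing term by term:
  P(1)·log₂(P(1)/Q(1)) = (7/20)·log₂((7/20)/(7/15)) = -0.14526
  P(2)·log₂(P(2)/Q(2)) = (1/60)·log₂((1/60)/(3/20)) = -0.05283
  P(3)·log₂(P(3)/Q(3)) = (37/60)·log₂((37/60)/(1/60)) = 3.21250
  P(4)·log₂(P(4)/Q(4)) = (1/60)·log₂((1/60)/(11/30)) = -0.07432

D_KL(P||Q) = -0.14526 - 0.05283 + 3.21250 - 0.07432 = 2.94009 ≈ 2.9401 bits

D_KL(Q||P) = Σ Q(x) log₂(Q(x)/P(x))

Computing term by term:
  Q(1)·log₂(Q(1)/P(1)) = (7/15)·log₂((7/15)/(7/20)) = 0.19368
  Q(2)·log₂(Q(2)/P(2)) = (3/20)·log₂((3/20)/(1/60)) = 0.47549
  Q(3)·log₂(Q(3)/P(3)) = (1/60)·log₂((1/60)/(37/60)) = -0.08682
  Q(4)·log₂(Q(4)/P(4)) = (11/30)·log₂((11/30)/(1/60)) = 1.63512

D_KL(Q||P) = 0.19368 + 0.47549 - 0.08682 + 1.63512 = 2.21747 ≈ 2.2175 bits

These are NOT equal (difference: 0.7226 bits). KL divergence is asymmetric: D_KL(P||Q) ≠ D_KL(Q||P) in general.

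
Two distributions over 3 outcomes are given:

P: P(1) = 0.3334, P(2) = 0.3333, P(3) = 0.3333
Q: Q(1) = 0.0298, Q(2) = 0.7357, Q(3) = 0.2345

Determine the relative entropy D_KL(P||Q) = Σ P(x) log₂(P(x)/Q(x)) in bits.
0.9499 bits

D_KL(P||Q) = Σ P(x) log₂(P(x)/Q(x))

Computing term by term:
  P(1)·log₂(P(1)/Q(1)) = 0.3334·log₂(0.3334/0.0298) = 1.16152
  P(2)·log₂(P(2)/Q(2)) = 0.3333·log₂(0.3333/0.7357) = -0.38073
  P(3)·log₂(P(3)/Q(3)) = 0.3333·log₂(0.3333/0.2345) = 0.16906

D_KL(P||Q) = 1.16152 - 0.38073 + 0.16906 = 0.94985 ≈ 0.9499 bits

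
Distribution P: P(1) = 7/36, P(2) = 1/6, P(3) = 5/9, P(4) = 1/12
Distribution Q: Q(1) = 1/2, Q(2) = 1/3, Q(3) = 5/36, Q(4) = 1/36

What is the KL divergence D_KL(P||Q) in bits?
0.8116 bits

D_KL(P||Q) = Σ P(x) log₂(P(x)/Q(x))

Computing term by term:
  P(1)·log₂(P(1)/Q(1)) = (7/36)·log₂((7/36)/(1/2)) = -0.26494
  P(2)·log₂(P(2)/Q(2)) = (1/6)·log₂((1/6)/(1/3)) = -0.16667
  P(3)·log₂(P(3)/Q(3)) = (5/9)·log₂((5/9)/(5/36)) = 1.11111
  P(4)·log₂(P(4)/Q(4)) = (1/12)·log₂((1/12)/(1/36)) = 0.13208

D_KL(P||Q) = -0.26494 - 0.16667 + 1.11111 + 0.13208 = 0.81158 ≈ 0.8116 bits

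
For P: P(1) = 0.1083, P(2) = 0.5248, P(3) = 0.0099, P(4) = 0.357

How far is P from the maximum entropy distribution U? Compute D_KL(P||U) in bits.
0.5681 bits

U(i) = 1/4 for all i

D_KL(P||U) = Σ P(x) log₂(P(x) / (1/4))
           = Σ P(x) log₂(P(x)) + log₂(4)
           = log₂(4) - H(P)

H(P) = -Σ P(x) log₂(P(x)):
  -P(1)·log₂(P(1)) = -(0.1083)·log₂(0.1083) = 0.34731
  -P(2)·log₂(P(2)) = -(0.5248)·log₂(0.5248) = 0.48815
  -P(3)·log₂(P(3)) = -(0.0099)·log₂(0.0099) = 0.06592
  -P(4)·log₂(P(4)) = -(0.357)·log₂(0.357) = 0.53050
H(P) = 0.34731 + 0.48815 + 0.06592 + 0.53050 = 1.43188 bits

log₂(4) = 2.00000 bits

D_KL(P||U) = 2.00000 - 1.43188 = 0.56812 ≈ 0.5681 bits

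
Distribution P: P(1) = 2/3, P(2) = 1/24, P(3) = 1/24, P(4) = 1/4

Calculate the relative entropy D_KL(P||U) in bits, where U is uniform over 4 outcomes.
0.7279 bits

U(i) = 1/4 for all i

D_KL(P||U) = Σ P(x) log₂(P(x) / (1/4))
           = Σ P(x) log₂(P(x)) + log₂(4)
           = log₂(4) - H(P)

H(P) = -Σ P(x) log₂(P(x)):
  -P(1)·log₂(P(1)) = -(2/3)·log₂(2/3) = 0.38998
  -P(2)·log₂(P(2)) = -(1/24)·log₂(1/24) = 0.19104
  -P(3)·log₂(P(3)) = -(1/24)·log₂(1/24) = 0.19104
  -P(4)·log₂(P(4)) = -(1/4)·log₂(1/4) = 0.50000
H(P) = 0.38998 + 0.19104 + 0.19104 + 0.50000 = 1.27206 bits

log₂(4) = 2.00000 bits

D_KL(P||U) = 2.00000 - 1.27206 = 0.72794 ≈ 0.7279 bits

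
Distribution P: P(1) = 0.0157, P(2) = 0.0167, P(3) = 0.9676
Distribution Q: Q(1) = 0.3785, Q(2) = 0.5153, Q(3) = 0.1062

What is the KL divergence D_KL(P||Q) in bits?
2.9296 bits

D_KL(P||Q) = Σ P(x) log₂(P(x)/Q(x))

Computing term by term:
  P(1)·log₂(P(1)/Q(1)) = 0.0157·log₂(0.0157/0.3785) = -0.07209
  P(2)·log₂(P(2)/Q(2)) = 0.0167·log₂(0.0167/0.5153) = -0.08262
  P(3)·log₂(P(3)/Q(3)) = 0.9676·log₂(0.9676/0.1062) = 3.08435

D_KL(P||Q) = -0.07209 - 0.08262 + 3.08435 = 2.92964 ≈ 2.9296 bits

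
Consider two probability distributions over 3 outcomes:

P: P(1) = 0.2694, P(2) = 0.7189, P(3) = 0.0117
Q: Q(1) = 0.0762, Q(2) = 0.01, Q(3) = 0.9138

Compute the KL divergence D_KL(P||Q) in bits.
4.8512 bits

D_KL(P||Q) = Σ P(x) log₂(P(x)/Q(x))

Computing term by term:
  P(1)·log₂(P(1)/Q(1)) = 0.2694·log₂(0.2694/0.0762) = 0.49082
  P(2)·log₂(P(2)/Q(2)) = 0.7189·log₂(0.7189/0.01) = 4.43397
  P(3)·log₂(P(3)/Q(3)) = 0.0117·log₂(0.0117/0.9138) = -0.07356

D_KL(P||Q) = 0.49082 + 4.43397 - 0.07356 = 4.85123 ≈ 4.8512 bits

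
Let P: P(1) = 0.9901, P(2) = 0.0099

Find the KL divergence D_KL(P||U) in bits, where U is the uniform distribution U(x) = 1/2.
0.9199 bits

U(i) = 1/2 for all i

D_KL(P||U) = Σ P(x) log₂(P(x) / (1/2))
           = Σ P(x) log₂(P(x)) + log₂(2)
           = log₂(2) - H(P)

H(P) = -Σ P(x) log₂(P(x)):
  -P(1)·log₂(P(1)) = -(0.9901)·log₂(0.9901) = 0.01421
  -P(2)·log₂(P(2)) = -(0.0099)·log₂(0.0099) = 0.06592
H(P) = 0.01421 + 0.06592 = 0.08013 bits

log₂(2) = 1.00000 bits

D_KL(P||U) = 1.00000 - 0.08013 = 0.91987 ≈ 0.9199 bits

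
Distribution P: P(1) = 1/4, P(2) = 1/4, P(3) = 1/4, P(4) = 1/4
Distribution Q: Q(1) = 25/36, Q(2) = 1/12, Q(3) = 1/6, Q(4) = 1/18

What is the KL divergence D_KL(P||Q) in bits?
0.7165 bits

D_KL(P||Q) = Σ P(x) log₂(P(x)/Q(x))

Computing term by term:
  P(1)·log₂(P(1)/Q(1)) = (1/4)·log₂((1/4)/(25/36)) = -0.36848
  P(2)·log₂(P(2)/Q(2)) = (1/4)·log₂((1/4)/(1/12)) = 0.39624
  P(3)·log₂(P(3)/Q(3)) = (1/4)·log₂((1/4)/(1/6)) = 0.14624
  P(4)·log₂(P(4)/Q(4)) = (1/4)·log₂((1/4)/(1/18)) = 0.54248

D_KL(P||Q) = -0.36848 + 0.39624 + 0.14624 + 0.54248 = 0.71648 ≈ 0.7165 bits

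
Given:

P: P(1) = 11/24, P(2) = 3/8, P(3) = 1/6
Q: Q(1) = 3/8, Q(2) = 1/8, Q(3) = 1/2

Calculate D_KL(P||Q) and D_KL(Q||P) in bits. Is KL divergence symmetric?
D_KL(P||Q) = 0.4629 bits, D_KL(Q||P) = 0.4858 bits. No, KL divergence is not symmetric.

D_KL(P||Q) = Σ P(x) log₂(P(x)/Q(x))

Computing term by term:
  P(1)·log₂(P(1)/Q(1)) = (11/24)·log₂((11/24)/(3/8)) = 0.13269
  P(2)·log₂(P(2)/Q(2)) = (3/8)·log₂((3/8)/(1/8)) = 0.59436
  P(3)·log₂(P(3)/Q(3)) = (1/6)·log₂((1/6)/(1/2)) = -0.26416

D_KL(P||Q) = 0.13269 + 0.59436 - 0.26416 = 0.46289 ≈ 0.4629 bits

D_KL(Q||P) = Σ Q(x) log₂(Q(x)/P(x))

Computing term by term:
  Q(1)·log₂(Q(1)/P(1)) = (3/8)·log₂((3/8)/(11/24)) = -0.10856
  Q(2)·log₂(Q(2)/P(2)) = (1/8)·log₂((1/8)/(3/8)) = -0.19812
  Q(3)·log₂(Q(3)/P(3)) = (1/2)·log₂((1/2)/(1/6)) = 0.79248

D_KL(Q||P) = -0.10856 - 0.19812 + 0.79248 = 0.48580 ≈ 0.4858 bits

These are NOT equal (difference: 0.0229 bits). KL divergence is asymmetric: D_KL(P||Q) ≠ D_KL(Q||P) in general.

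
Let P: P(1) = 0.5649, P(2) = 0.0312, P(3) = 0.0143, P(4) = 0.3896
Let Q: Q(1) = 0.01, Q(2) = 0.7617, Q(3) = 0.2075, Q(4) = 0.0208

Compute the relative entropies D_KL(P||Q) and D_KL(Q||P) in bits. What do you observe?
D_KL(P||Q) = 4.7356 bits, D_KL(Q||P) = 4.1658 bits. The two directions give different values (D_KL(P||Q) exceeds D_KL(Q||P) by 0.5698 bits): KL divergence is asymmetric.

D_KL(P||Q) = Σ P(x) log₂(P(x)/Q(x))

Computing term by term:
  P(1)·log₂(P(1)/Q(1)) = 0.5649·log₂(0.5649/0.01) = 3.28767
  P(2)·log₂(P(2)/Q(2)) = 0.0312·log₂(0.0312/0.7617) = -0.14382
  P(3)·log₂(P(3)/Q(3)) = 0.0143·log₂(0.0143/0.2075) = -0.05518
  P(4)·log₂(P(4)/Q(4)) = 0.3896·log₂(0.3896/0.0208) = 1.64697

D_KL(P||Q) = 3.28767 - 0.14382 - 0.05518 + 1.64697 = 4.73564 ≈ 4.7356 bits

D_KL(Q||P) = Σ Q(x) log₂(Q(x)/P(x))

Computing term by term:
  Q(1)·log₂(Q(1)/P(1)) = 0.01·log₂(0.01/0.5649) = -0.05820
  Q(2)·log₂(Q(2)/P(2)) = 0.7617·log₂(0.7617/0.0312) = 3.51114
  Q(3)·log₂(Q(3)/P(3)) = 0.2075·log₂(0.2075/0.0143) = 0.80075
  Q(4)·log₂(Q(4)/P(4)) = 0.0208·log₂(0.0208/0.3896) = -0.08793

D_KL(Q||P) = -0.05820 + 3.51114 + 0.80075 - 0.08793 = 4.16576 ≈ 4.1658 bits

These are NOT equal (difference: 0.5698 bits). KL divergence is asymmetric: D_KL(P||Q) ≠ D_KL(Q||P) in general.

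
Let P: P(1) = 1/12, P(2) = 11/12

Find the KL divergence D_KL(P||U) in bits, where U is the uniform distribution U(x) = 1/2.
0.5862 bits

U(i) = 1/2 for all i

D_KL(P||U) = Σ P(x) log₂(P(x) / (1/2))
           = Σ P(x) log₂(P(x)) + log₂(2)
           = log₂(2) - H(P)

H(P) = -Σ P(x) log₂(P(x)):
  -P(1)·log₂(P(1)) = -(1/12)·log₂(1/12) = 0.29875
  -P(2)·log₂(P(2)) = -(11/12)·log₂(11/12) = 0.11507
H(P) = 0.29875 + 0.11507 = 0.41382 bits

log₂(2) = 1.00000 bits

D_KL(P||U) = 1.00000 - 0.41382 = 0.58618 ≈ 0.5862 bits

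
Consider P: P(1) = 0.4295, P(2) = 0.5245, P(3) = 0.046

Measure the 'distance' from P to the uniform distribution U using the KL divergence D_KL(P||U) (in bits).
0.3686 bits

U(i) = 1/3 for all i

D_KL(P||U) = Σ P(x) log₂(P(x) / (1/3))
           = Σ P(x) log₂(P(x)) + log₂(3)
           = log₂(3) - H(P)

H(P) = -Σ P(x) log₂(P(x)):
  -P(1)·log₂(P(1)) = -(0.4295)·log₂(0.4295) = 0.52368
  -P(2)·log₂(P(2)) = -(0.5245)·log₂(0.5245) = 0.48830
  -P(3)·log₂(P(3)) = -(0.046)·log₂(0.046) = 0.20434
H(P) = 0.52368 + 0.48830 + 0.20434 = 1.21632 bits

log₂(3) = 1.58496 bits

D_KL(P||U) = 1.58496 - 1.21632 = 0.36864 ≈ 0.3686 bits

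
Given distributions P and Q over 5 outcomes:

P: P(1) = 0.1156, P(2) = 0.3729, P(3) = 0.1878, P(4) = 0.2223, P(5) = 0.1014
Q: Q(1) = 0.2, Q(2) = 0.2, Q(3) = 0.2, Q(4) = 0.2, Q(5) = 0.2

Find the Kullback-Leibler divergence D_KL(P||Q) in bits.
0.1612 bits

D_KL(P||Q) = Σ P(x) log₂(P(x)/Q(x))

Computing term by term:
  P(1)·log₂(P(1)/Q(1)) = 0.1156·log₂(0.1156/0.2) = -0.09142
  P(2)·log₂(P(2)/Q(2)) = 0.3729·log₂(0.3729/0.2) = 0.33516
  P(3)·log₂(P(3)/Q(3)) = 0.1878·log₂(0.1878/0.2) = -0.01705
  P(4)·log₂(P(4)/Q(4)) = 0.2223·log₂(0.2223/0.2) = 0.03390
  P(5)·log₂(P(5)/Q(5)) = 0.1014·log₂(0.1014/0.2) = -0.09937

D_KL(P||Q) = -0.09142 + 0.33516 - 0.01705 + 0.03390 - 0.09937 = 0.16122 ≈ 0.1612 bits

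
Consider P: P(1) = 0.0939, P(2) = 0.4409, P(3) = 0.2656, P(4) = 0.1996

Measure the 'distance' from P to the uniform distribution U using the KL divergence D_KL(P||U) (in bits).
0.1866 bits

U(i) = 1/4 for all i

D_KL(P||U) = Σ P(x) log₂(P(x) / (1/4))
           = Σ P(x) log₂(P(x)) + log₂(4)
           = log₂(4) - H(P)

H(P) = -Σ P(x) log₂(P(x)):
  -P(1)·log₂(P(1)) = -(0.0939)·log₂(0.0939) = 0.32046
  -P(2)·log₂(P(2)) = -(0.4409)·log₂(0.4409) = 0.52091
  -P(3)·log₂(P(3)) = -(0.2656)·log₂(0.2656) = 0.50801
  -P(4)·log₂(P(4)) = -(0.1996)·log₂(0.1996) = 0.46403
H(P) = 0.32046 + 0.52091 + 0.50801 + 0.46403 = 1.81341 bits

log₂(4) = 2.00000 bits

D_KL(P||U) = 2.00000 - 1.81341 = 0.18659 ≈ 0.1866 bits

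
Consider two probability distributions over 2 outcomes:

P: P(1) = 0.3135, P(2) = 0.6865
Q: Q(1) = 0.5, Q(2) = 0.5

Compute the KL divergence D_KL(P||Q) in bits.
0.1028 bits

D_KL(P||Q) = Σ P(x) log₂(P(x)/Q(x))

Computing term by term:
  P(1)·log₂(P(1)/Q(1)) = 0.3135·log₂(0.3135/0.5) = -0.21113
  P(2)·log₂(P(2)/Q(2)) = 0.6865·log₂(0.6865/0.5) = 0.31396

D_KL(P||Q) = -0.21113 + 0.31396 = 0.10283 ≈ 0.1028 bits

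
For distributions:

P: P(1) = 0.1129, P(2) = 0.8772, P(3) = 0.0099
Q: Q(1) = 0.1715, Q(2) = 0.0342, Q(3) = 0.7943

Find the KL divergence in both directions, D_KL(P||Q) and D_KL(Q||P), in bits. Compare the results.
D_KL(P||Q) = 3.9753 bits, D_KL(Q||P) = 4.9682 bits. D_KL(Q||P) is larger than D_KL(P||Q) by 0.9929 bits; the two directions differ.

D_KL(P||Q) = Σ P(x) log₂(P(x)/Q(x))

Computing term by term:
  P(1)·log₂(P(1)/Q(1)) = 0.1129·log₂(0.1129/0.1715) = -0.06810
  P(2)·log₂(P(2)/Q(2)) = 0.8772·log₂(0.8772/0.0342) = 4.10603
  P(3)·log₂(P(3)/Q(3)) = 0.0099·log₂(0.0099/0.7943) = -0.06263

D_KL(P||Q) = -0.06810 + 4.10603 - 0.06263 = 3.97530 ≈ 3.9753 bits

D_KL(Q||P) = Σ Q(x) log₂(Q(x)/P(x))

Computing term by term:
  Q(1)·log₂(Q(1)/P(1)) = 0.1715·log₂(0.1715/0.1129) = 0.10344
  Q(2)·log₂(Q(2)/P(2)) = 0.0342·log₂(0.0342/0.8772) = -0.16008
  Q(3)·log₂(Q(3)/P(3)) = 0.7943·log₂(0.7943/0.0099) = 5.02483

D_KL(Q||P) = 0.10344 - 0.16008 + 5.02483 = 4.96819 ≈ 4.9682 bits

These are NOT equal (difference: 0.9929 bits). KL divergence is asymmetric: D_KL(P||Q) ≠ D_KL(Q||P) in general.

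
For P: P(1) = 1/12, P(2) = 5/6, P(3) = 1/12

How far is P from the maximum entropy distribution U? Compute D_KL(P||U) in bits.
0.7683 bits

U(i) = 1/3 for all i

D_KL(P||U) = Σ P(x) log₂(P(x) / (1/3))
           = Σ P(x) log₂(P(x)) + log₂(3)
           = log₂(3) - H(P)

H(P) = -Σ P(x) log₂(P(x)):
  -P(1)·log₂(P(1)) = -(1/12)·log₂(1/12) = 0.29875
  -P(2)·log₂(P(2)) = -(5/6)·log₂(5/6) = 0.21920
  -P(3)·log₂(P(3)) = -(1/12)·log₂(1/12) = 0.29875
H(P) = 0.29875 + 0.21920 + 0.29875 = 0.81670 bits

log₂(3) = 1.58496 bits

D_KL(P||U) = 1.58496 - 0.81670 = 0.76826 ≈ 0.7683 bits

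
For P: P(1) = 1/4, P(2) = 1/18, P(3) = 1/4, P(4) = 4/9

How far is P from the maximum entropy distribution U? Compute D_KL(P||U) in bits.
0.2484 bits

U(i) = 1/4 for all i

D_KL(P||U) = Σ P(x) log₂(P(x) / (1/4))
           = Σ P(x) log₂(P(x)) + log₂(4)
           = log₂(4) - H(P)

H(P) = -Σ P(x) log₂(P(x)):
  -P(1)·log₂(P(1)) = -(1/4)·log₂(1/4) = 0.50000
  -P(2)·log₂(P(2)) = -(1/18)·log₂(1/18) = 0.23166
  -P(3)·log₂(P(3)) = -(1/4)·log₂(1/4) = 0.50000
  -P(4)·log₂(P(4)) = -(4/9)·log₂(4/9) = 0.51997
H(P) = 0.50000 + 0.23166 + 0.50000 + 0.51997 = 1.75163 bits

log₂(4) = 2.00000 bits

D_KL(P||U) = 2.00000 - 1.75163 = 0.24837 ≈ 0.2484 bits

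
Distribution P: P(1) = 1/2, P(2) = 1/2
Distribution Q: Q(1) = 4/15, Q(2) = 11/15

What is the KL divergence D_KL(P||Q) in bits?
0.1772 bits

D_KL(P||Q) = Σ P(x) log₂(P(x)/Q(x))

Computing term by term:
  P(1)·log₂(P(1)/Q(1)) = (1/2)·log₂((1/2)/(4/15)) = 0.45345
  P(2)·log₂(P(2)/Q(2)) = (1/2)·log₂((1/2)/(11/15)) = -0.27627

D_KL(P||Q) = 0.45345 - 0.27627 = 0.17718 ≈ 0.1772 bits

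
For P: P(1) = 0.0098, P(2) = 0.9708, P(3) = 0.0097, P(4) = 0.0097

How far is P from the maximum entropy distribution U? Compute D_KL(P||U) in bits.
1.7634 bits

U(i) = 1/4 for all i

D_KL(P||U) = Σ P(x) log₂(P(x) / (1/4))
           = Σ P(x) log₂(P(x)) + log₂(4)
           = log₂(4) - H(P)

H(P) = -Σ P(x) log₂(P(x)):
  -P(1)·log₂(P(1)) = -(0.0098)·log₂(0.0098) = 0.06540
  -P(2)·log₂(P(2)) = -(0.9708)·log₂(0.9708) = 0.04151
  -P(3)·log₂(P(3)) = -(0.0097)·log₂(0.0097) = 0.06487
  -P(4)·log₂(P(4)) = -(0.0097)·log₂(0.0097) = 0.06487
H(P) = 0.06540 + 0.04151 + 0.06487 + 0.06487 = 0.23665 bits

log₂(4) = 2.00000 bits

D_KL(P||U) = 2.00000 - 0.23665 = 1.76335 ≈ 1.7634 bits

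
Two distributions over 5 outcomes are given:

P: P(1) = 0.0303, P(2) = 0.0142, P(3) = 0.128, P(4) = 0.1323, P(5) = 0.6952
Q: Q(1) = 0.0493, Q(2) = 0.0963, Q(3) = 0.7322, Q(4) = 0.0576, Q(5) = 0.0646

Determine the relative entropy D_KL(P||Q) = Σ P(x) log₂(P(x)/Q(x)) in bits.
2.1592 bits

D_KL(P||Q) = Σ P(x) log₂(P(x)/Q(x))

Computing term by term:
  P(1)·log₂(P(1)/Q(1)) = 0.0303·log₂(0.0303/0.0493) = -0.02128
  P(2)·log₂(P(2)/Q(2)) = 0.0142·log₂(0.0142/0.0963) = -0.03922
  P(3)·log₂(P(3)/Q(3)) = 0.128·log₂(0.128/0.7322) = -0.32206
  P(4)·log₂(P(4)/Q(4)) = 0.1323·log₂(0.1323/0.0576) = 0.15872
  P(5)·log₂(P(5)/Q(5)) = 0.6952·log₂(0.6952/0.0646) = 2.38302

D_KL(P||Q) = -0.02128 - 0.03922 - 0.32206 + 0.15872 + 2.38302 = 2.15918 ≈ 2.1592 bits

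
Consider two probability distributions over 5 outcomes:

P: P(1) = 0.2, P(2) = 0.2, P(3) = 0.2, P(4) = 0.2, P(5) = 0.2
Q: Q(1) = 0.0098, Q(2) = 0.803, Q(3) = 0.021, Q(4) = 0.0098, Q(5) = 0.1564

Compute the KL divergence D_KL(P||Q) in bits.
2.0606 bits

D_KL(P||Q) = Σ P(x) log₂(P(x)/Q(x))

Computing term by term:
  P(1)·log₂(P(1)/Q(1)) = 0.2·log₂(0.2/0.0098) = 0.87021
  P(2)·log₂(P(2)/Q(2)) = 0.2·log₂(0.2/0.803) = -0.40108
  P(3)·log₂(P(3)/Q(3)) = 0.2·log₂(0.2/0.021) = 0.65031
  P(4)·log₂(P(4)/Q(4)) = 0.2·log₂(0.2/0.0098) = 0.87021
  P(5)·log₂(P(5)/Q(5)) = 0.2·log₂(0.2/0.1564) = 0.07095

D_KL(P||Q) = 0.87021 - 0.40108 + 0.65031 + 0.87021 + 0.07095 = 2.06060 ≈ 2.0606 bits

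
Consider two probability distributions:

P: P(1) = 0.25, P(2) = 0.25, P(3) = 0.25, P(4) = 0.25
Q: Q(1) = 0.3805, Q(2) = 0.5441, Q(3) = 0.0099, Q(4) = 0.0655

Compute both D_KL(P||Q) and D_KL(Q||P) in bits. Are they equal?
D_KL(P||Q) = 1.2157 bits, D_KL(Q||P) = 0.6683 bits. No, they are not equal.

D_KL(P||Q) = Σ P(x) log₂(P(x)/Q(x))

Computing term by term:
  P(1)·log₂(P(1)/Q(1)) = 0.25·log₂(0.25/0.3805) = -0.15149
  P(2)·log₂(P(2)/Q(2)) = 0.25·log₂(0.25/0.5441) = -0.28049
  P(3)·log₂(P(3)/Q(3)) = 0.25·log₂(0.25/0.0099) = 1.16459
  P(4)·log₂(P(4)/Q(4)) = 0.25·log₂(0.25/0.0655) = 0.48309

D_KL(P||Q) = -0.15149 - 0.28049 + 1.16459 + 0.48309 = 1.21570 ≈ 1.2157 bits

D_KL(Q||P) = Σ Q(x) log₂(Q(x)/P(x))

Computing term by term:
  Q(1)·log₂(Q(1)/P(1)) = 0.3805·log₂(0.3805/0.25) = 0.23057
  Q(2)·log₂(Q(2)/P(2)) = 0.5441·log₂(0.5441/0.25) = 0.61045
  Q(3)·log₂(Q(3)/P(3)) = 0.0099·log₂(0.0099/0.25) = -0.04612
  Q(4)·log₂(Q(4)/P(4)) = 0.0655·log₂(0.0655/0.25) = -0.12657

D_KL(Q||P) = 0.23057 + 0.61045 - 0.04612 - 0.12657 = 0.66833 ≈ 0.6683 bits

These are NOT equal (difference: 0.5474 bits). KL divergence is asymmetric: D_KL(P||Q) ≠ D_KL(Q||P) in general.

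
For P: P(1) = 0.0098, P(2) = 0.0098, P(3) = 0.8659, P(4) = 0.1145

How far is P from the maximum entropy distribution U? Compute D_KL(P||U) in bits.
1.3313 bits

U(i) = 1/4 for all i

D_KL(P||U) = Σ P(x) log₂(P(x) / (1/4))
           = Σ P(x) log₂(P(x)) + log₂(4)
           = log₂(4) - H(P)

H(P) = -Σ P(x) log₂(P(x)):
  -P(1)·log₂(P(1)) = -(0.0098)·log₂(0.0098) = 0.06540
  -P(2)·log₂(P(2)) = -(0.0098)·log₂(0.0098) = 0.06540
  -P(3)·log₂(P(3)) = -(0.8659)·log₂(0.8659) = 0.17987
  -P(4)·log₂(P(4)) = -(0.1145)·log₂(0.1145) = 0.35799
H(P) = 0.06540 + 0.06540 + 0.17987 + 0.35799 = 0.66866 bits

log₂(4) = 2.00000 bits

D_KL(P||U) = 2.00000 - 0.66866 = 1.33134 ≈ 1.3313 bits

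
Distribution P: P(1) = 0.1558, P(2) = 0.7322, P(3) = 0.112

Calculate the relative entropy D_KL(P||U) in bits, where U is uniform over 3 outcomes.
0.4841 bits

U(i) = 1/3 for all i

D_KL(P||U) = Σ P(x) log₂(P(x) / (1/3))
           = Σ P(x) log₂(P(x)) + log₂(3)
           = log₂(3) - H(P)

H(P) = -Σ P(x) log₂(P(x)):
  -P(1)·log₂(P(1)) = -(0.1558)·log₂(0.1558) = 0.41789
  -P(2)·log₂(P(2)) = -(0.7322)·log₂(0.7322) = 0.32926
  -P(3)·log₂(P(3)) = -(0.112)·log₂(0.112) = 0.35374
H(P) = 0.41789 + 0.32926 + 0.35374 = 1.10089 bits

log₂(3) = 1.58496 bits

D_KL(P||U) = 1.58496 - 1.10089 = 0.48407 ≈ 0.4841 bits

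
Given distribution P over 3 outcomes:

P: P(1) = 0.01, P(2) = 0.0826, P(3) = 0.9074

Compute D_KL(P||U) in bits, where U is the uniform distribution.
1.0941 bits

U(i) = 1/3 for all i

D_KL(P||U) = Σ P(x) log₂(P(x) / (1/3))
           = Σ P(x) log₂(P(x)) + log₂(3)
           = log₂(3) - H(P)

H(P) = -Σ P(x) log₂(P(x)):
  -P(1)·log₂(P(1)) = -(0.01)·log₂(0.01) = 0.06644
  -P(2)·log₂(P(2)) = -(0.0826)·log₂(0.0826) = 0.29717
  -P(3)·log₂(P(3)) = -(0.9074)·log₂(0.9074) = 0.12721
H(P) = 0.06644 + 0.29717 + 0.12721 = 0.49082 bits

log₂(3) = 1.58496 bits

D_KL(P||U) = 1.58496 - 0.49082 = 1.09414 ≈ 1.0941 bits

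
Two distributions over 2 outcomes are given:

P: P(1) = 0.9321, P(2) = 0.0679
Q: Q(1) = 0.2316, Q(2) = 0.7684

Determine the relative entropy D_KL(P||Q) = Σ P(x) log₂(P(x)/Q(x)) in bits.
1.6348 bits

D_KL(P||Q) = Σ P(x) log₂(P(x)/Q(x))

Computing term by term:
  P(1)·log₂(P(1)/Q(1)) = 0.9321·log₂(0.9321/0.2316) = 1.87245
  P(2)·log₂(P(2)/Q(2)) = 0.0679·log₂(0.0679/0.7684) = -0.23768

D_KL(P||Q) = 1.87245 - 0.23768 = 1.63477 ≈ 1.6348 bits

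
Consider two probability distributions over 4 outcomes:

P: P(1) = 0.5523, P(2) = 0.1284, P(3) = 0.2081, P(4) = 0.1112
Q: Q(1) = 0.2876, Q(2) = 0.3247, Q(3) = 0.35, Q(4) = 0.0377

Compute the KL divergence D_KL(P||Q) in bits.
0.3655 bits

D_KL(P||Q) = Σ P(x) log₂(P(x)/Q(x))

Computing term by term:
  P(1)·log₂(P(1)/Q(1)) = 0.5523·log₂(0.5523/0.2876) = 0.51993
  P(2)·log₂(P(2)/Q(2)) = 0.1284·log₂(0.1284/0.3247) = -0.17186
  P(3)·log₂(P(3)/Q(3)) = 0.2081·log₂(0.2081/0.35) = -0.15609
  P(4)·log₂(P(4)/Q(4)) = 0.1112·log₂(0.1112/0.0377) = 0.17353

D_KL(P||Q) = 0.51993 - 0.17186 - 0.15609 + 0.17353 = 0.36551 ≈ 0.3655 bits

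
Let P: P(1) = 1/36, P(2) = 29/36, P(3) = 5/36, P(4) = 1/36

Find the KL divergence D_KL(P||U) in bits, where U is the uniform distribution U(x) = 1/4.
1.0659 bits

U(i) = 1/4 for all i

D_KL(P||U) = Σ P(x) log₂(P(x) / (1/4))
           = Σ P(x) log₂(P(x)) + log₂(4)
           = log₂(4) - H(P)

H(P) = -Σ P(x) log₂(P(x)):
  -P(1)·log₂(P(1)) = -(1/36)·log₂(1/36) = 0.14361
  -P(2)·log₂(P(2)) = -(29/36)·log₂(29/36) = 0.25129
  -P(3)·log₂(P(3)) = -(5/36)·log₂(5/36) = 0.39556
  -P(4)·log₂(P(4)) = -(1/36)·log₂(1/36) = 0.14361
H(P) = 0.14361 + 0.25129 + 0.39556 + 0.14361 = 0.93407 bits

log₂(4) = 2.00000 bits

D_KL(P||U) = 2.00000 - 0.93407 = 1.06593 ≈ 1.0659 bits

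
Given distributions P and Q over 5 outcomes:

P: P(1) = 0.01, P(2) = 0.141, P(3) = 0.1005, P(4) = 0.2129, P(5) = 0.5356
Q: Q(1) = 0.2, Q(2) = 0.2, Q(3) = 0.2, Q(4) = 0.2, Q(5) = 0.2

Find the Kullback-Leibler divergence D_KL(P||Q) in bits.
0.5663 bits

D_KL(P||Q) = Σ P(x) log₂(P(x)/Q(x))

Computing term by term:
  P(1)·log₂(P(1)/Q(1)) = 0.01·log₂(0.01/0.2) = -0.04322
  P(2)·log₂(P(2)/Q(2)) = 0.141·log₂(0.141/0.2) = -0.07111
  P(3)·log₂(P(3)/Q(3)) = 0.1005·log₂(0.1005/0.2) = -0.09978
  P(4)·log₂(P(4)/Q(4)) = 0.2129·log₂(0.2129/0.2) = 0.01920
  P(5)·log₂(P(5)/Q(5)) = 0.5356·log₂(0.5356/0.2) = 0.76117

D_KL(P||Q) = -0.04322 - 0.07111 - 0.09978 + 0.01920 + 0.76117 = 0.56626 ≈ 0.5663 bits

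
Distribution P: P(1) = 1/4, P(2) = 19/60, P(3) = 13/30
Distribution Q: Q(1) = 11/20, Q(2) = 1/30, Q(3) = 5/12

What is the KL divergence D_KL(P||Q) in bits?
0.7687 bits

D_KL(P||Q) = Σ P(x) log₂(P(x)/Q(x))

Computing term by term:
  P(1)·log₂(P(1)/Q(1)) = (1/4)·log₂((1/4)/(11/20)) = -0.28438
  P(2)·log₂(P(2)/Q(2)) = (19/60)·log₂((19/60)/(1/30)) = 1.02851
  P(3)·log₂(P(3)/Q(3)) = (13/30)·log₂((13/30)/(5/12)) = 0.02452

D_KL(P||Q) = -0.28438 + 1.02851 + 0.02452 = 0.76865 ≈ 0.7687 bits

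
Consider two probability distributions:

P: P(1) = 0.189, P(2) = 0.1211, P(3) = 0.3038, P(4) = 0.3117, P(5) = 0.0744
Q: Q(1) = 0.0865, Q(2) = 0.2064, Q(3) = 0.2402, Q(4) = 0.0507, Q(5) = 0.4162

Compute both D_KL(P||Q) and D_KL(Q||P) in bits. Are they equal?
D_KL(P||Q) = 0.8548 bits, D_KL(Q||P) = 0.8808 bits. No, they are not equal.

D_KL(P||Q) = Σ P(x) log₂(P(x)/Q(x))

Computing term by term:
  P(1)·log₂(P(1)/Q(1)) = 0.189·log₂(0.189/0.0865) = 0.21312
  P(2)·log₂(P(2)/Q(2)) = 0.1211·log₂(0.1211/0.2064) = -0.09316
  P(3)·log₂(P(3)/Q(3)) = 0.3038·log₂(0.3038/0.2402) = 0.10295
  P(4)·log₂(P(4)/Q(4)) = 0.3117·log₂(0.3117/0.0507) = 0.81669
  P(5)·log₂(P(5)/Q(5)) = 0.0744·log₂(0.0744/0.4162) = -0.18480

D_KL(P||Q) = 0.21312 - 0.09316 + 0.10295 + 0.81669 - 0.18480 = 0.85480 ≈ 0.8548 bits

D_KL(Q||P) = Σ Q(x) log₂(Q(x)/P(x))

Computing term by term:
  Q(1)·log₂(Q(1)/P(1)) = 0.0865·log₂(0.0865/0.189) = -0.09754
  Q(2)·log₂(Q(2)/P(2)) = 0.2064·log₂(0.2064/0.1211) = 0.15877
  Q(3)·log₂(Q(3)/P(3)) = 0.2402·log₂(0.2402/0.3038) = -0.08140
  Q(4)·log₂(Q(4)/P(4)) = 0.0507·log₂(0.0507/0.3117) = -0.13284
  Q(5)·log₂(Q(5)/P(5)) = 0.4162·log₂(0.4162/0.0744) = 1.03380

D_KL(Q||P) = -0.09754 + 0.15877 - 0.08140 - 0.13284 + 1.03380 = 0.88079 ≈ 0.8808 bits

These are NOT equal (difference: 0.0260 bits). KL divergence is asymmetric: D_KL(P||Q) ≠ D_KL(Q||P) in general.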